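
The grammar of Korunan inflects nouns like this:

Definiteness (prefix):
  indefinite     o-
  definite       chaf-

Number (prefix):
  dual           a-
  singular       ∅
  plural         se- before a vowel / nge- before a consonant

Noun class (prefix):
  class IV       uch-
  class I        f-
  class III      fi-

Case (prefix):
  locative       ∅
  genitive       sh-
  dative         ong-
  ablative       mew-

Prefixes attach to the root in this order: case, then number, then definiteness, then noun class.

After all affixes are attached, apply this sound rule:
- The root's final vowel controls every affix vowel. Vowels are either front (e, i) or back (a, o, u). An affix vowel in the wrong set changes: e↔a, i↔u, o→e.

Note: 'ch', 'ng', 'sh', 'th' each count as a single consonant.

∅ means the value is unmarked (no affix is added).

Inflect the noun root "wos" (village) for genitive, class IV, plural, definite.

Attach case genitive sh- → shwos.
Attach number plural nge- (before consonant 'sh') → ngeshwos.
Attach definiteness definite chaf- → chafngeshwos.
Attach noun class class IV uch- → uchchafngeshwos.
Apply vowel harmony: uchchafngeshwos → uchchafngashwos.

uchchafngashwos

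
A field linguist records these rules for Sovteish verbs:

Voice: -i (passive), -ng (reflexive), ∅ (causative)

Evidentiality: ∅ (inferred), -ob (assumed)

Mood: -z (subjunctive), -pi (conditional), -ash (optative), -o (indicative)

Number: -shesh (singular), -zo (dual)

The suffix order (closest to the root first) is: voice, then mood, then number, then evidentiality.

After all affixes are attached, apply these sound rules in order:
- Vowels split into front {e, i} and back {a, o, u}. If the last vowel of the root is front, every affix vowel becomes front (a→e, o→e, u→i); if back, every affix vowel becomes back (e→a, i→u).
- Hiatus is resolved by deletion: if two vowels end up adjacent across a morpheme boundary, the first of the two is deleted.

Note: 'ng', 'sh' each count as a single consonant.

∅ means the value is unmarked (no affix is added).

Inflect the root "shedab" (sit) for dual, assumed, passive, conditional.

Attach voice passive -i → shedabi.
Attach mood conditional -pi → shedabipi.
Attach number dual -zo → shedabipizo.
Attach evidentiality assumed -ob → shedabipizoob.
Apply vowel harmony: shedabipizoob → shedabupuzoob.
Apply vowel deletion: shedabupuzoob → shedabupuzob.

shedabupuzob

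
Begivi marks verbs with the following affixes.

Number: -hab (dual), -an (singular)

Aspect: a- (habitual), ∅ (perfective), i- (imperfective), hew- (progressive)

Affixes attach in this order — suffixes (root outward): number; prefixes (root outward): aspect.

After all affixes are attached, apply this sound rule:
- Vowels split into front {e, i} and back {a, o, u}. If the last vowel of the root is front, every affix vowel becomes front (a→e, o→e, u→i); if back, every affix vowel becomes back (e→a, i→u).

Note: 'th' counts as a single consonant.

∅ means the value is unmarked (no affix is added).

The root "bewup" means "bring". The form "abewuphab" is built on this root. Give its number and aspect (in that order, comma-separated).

dual, habitual

Segment: a-bewup-hab.
number: -hab → dual.
aspect: a- → habitual.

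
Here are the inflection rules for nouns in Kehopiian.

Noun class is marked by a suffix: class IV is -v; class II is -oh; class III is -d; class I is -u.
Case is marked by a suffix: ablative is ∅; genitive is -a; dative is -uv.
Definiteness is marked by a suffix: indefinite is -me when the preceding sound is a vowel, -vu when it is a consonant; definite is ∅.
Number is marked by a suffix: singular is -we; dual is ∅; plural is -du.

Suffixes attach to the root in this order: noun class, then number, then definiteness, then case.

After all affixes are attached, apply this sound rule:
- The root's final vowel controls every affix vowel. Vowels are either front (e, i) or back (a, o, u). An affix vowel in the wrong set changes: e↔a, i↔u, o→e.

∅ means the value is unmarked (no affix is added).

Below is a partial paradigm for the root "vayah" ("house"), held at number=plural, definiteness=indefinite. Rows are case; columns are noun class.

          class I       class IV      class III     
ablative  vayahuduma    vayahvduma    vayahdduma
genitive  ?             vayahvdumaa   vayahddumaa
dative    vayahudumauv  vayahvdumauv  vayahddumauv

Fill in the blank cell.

Attach noun class class I -u → vayahu.
Attach number plural -du → vayahudu.
Attach definiteness indefinite -me (after vowel 'u') → vayahudume.
Attach case genitive -a → vayahudumea.
Apply vowel harmony: vayahudumea → vayahudumaa.

vayahudumaa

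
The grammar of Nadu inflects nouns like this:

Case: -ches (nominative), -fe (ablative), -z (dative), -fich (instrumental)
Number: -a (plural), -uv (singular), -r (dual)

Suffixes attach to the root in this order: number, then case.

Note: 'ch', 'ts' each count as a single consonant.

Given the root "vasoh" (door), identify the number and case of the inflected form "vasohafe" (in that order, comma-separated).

Segment: vasoh-a-fe.
number: -a → plural.
case: -fe → ablative.

plural, ablative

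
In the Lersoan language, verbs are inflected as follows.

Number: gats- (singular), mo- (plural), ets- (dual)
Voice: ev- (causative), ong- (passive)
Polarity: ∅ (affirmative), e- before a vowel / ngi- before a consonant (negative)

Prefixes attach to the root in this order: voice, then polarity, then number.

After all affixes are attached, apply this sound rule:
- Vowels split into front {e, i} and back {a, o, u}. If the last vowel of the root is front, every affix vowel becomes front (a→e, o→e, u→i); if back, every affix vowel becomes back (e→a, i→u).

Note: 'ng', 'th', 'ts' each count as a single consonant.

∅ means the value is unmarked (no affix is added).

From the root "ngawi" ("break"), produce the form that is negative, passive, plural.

meeengngawi

Attach voice passive ong- → ongngawi.
Attach polarity negative e- (before vowel 'o') → eongngawi.
Attach number plural mo- → moeongngawi.
Apply vowel harmony: moeongngawi → meeengngawi.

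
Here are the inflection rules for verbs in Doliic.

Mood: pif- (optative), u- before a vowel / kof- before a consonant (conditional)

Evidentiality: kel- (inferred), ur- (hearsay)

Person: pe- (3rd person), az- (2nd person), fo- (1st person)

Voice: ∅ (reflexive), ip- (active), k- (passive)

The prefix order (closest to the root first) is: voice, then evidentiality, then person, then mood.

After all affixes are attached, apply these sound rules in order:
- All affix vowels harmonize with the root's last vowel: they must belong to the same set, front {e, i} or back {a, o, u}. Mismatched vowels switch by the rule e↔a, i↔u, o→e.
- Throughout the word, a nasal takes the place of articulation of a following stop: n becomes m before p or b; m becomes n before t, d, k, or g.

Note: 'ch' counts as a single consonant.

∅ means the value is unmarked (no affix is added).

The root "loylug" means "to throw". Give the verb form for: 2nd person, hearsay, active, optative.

pufazuruploylug

Attach voice active ip- → iploylug.
Attach evidentiality hearsay ur- → uriploylug.
Attach person 2nd person az- → azuriploylug.
Attach mood optative pif- → pifazuriploylug.
Apply vowel harmony: pifazuriploylug → pufazuruploylug.
Nasal assimilation: no change.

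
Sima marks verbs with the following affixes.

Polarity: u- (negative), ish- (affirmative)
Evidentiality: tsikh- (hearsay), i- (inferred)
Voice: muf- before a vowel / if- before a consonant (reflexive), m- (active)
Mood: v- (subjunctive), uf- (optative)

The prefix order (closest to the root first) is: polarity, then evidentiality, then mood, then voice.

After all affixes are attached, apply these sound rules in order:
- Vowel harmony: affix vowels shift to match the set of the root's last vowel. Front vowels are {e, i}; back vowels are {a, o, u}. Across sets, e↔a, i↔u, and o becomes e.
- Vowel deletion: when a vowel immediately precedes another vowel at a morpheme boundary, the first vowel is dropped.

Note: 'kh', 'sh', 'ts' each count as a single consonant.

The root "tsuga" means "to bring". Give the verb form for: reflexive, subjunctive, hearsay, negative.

Attach polarity negative u- → utsuga.
Attach evidentiality hearsay tsikh- → tsikhutsuga.
Attach mood subjunctive v- → vtsikhutsuga.
Attach voice reflexive if- (before consonant 'v') → ifvtsikhutsuga.
Apply vowel harmony: ifvtsikhutsuga → ufvtsukhutsuga.
Vowel deletion: no change.

ufvtsukhutsuga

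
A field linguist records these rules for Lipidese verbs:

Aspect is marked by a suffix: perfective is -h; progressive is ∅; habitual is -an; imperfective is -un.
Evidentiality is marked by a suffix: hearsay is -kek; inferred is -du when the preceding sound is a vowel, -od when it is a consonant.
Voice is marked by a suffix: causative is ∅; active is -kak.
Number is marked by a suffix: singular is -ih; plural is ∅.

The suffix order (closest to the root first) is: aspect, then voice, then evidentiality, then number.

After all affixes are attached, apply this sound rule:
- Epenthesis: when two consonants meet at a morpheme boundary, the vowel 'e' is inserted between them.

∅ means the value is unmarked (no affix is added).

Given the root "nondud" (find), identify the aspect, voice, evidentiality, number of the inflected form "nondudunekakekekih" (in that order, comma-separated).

imperfective, active, hearsay, singular

Segment: nondud-un-kak-kek-ih.
aspect: -un → imperfective.
voice: -kak → active.
evidentiality: -kek → hearsay.
number: -ih → singular.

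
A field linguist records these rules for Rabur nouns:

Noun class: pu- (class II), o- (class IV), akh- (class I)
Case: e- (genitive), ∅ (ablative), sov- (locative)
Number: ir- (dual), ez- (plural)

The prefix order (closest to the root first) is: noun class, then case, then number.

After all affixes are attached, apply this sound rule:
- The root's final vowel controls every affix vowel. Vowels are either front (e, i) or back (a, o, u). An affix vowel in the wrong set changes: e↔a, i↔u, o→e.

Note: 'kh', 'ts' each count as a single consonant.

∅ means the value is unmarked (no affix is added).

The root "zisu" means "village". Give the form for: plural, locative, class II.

Attach noun class class II pu- → puzisu.
Attach case locative sov- → sovpuzisu.
Attach number plural ez- → ezsovpuzisu.
Apply vowel harmony: ezsovpuzisu → azsovpuzisu.

azsovpuzisu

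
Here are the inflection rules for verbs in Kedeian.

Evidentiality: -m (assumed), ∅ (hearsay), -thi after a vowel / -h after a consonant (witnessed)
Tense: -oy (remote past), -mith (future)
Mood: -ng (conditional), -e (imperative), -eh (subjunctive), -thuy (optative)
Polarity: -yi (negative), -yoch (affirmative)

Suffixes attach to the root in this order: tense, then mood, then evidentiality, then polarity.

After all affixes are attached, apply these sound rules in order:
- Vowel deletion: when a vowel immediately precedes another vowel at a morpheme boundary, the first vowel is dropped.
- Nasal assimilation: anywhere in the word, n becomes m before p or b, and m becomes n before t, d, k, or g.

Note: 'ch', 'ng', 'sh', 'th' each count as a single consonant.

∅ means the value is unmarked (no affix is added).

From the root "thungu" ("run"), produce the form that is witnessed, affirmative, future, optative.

thungumiththuyhyoch

Attach tense future -mith → thungumith.
Attach mood optative -thuy → thungumiththuy.
Attach evidentiality witnessed -h (after consonant 'y') → thungumiththuyh.
Attach polarity affirmative -yoch → thungumiththuyhyoch.
Vowel deletion: no change.
Nasal assimilation: no change.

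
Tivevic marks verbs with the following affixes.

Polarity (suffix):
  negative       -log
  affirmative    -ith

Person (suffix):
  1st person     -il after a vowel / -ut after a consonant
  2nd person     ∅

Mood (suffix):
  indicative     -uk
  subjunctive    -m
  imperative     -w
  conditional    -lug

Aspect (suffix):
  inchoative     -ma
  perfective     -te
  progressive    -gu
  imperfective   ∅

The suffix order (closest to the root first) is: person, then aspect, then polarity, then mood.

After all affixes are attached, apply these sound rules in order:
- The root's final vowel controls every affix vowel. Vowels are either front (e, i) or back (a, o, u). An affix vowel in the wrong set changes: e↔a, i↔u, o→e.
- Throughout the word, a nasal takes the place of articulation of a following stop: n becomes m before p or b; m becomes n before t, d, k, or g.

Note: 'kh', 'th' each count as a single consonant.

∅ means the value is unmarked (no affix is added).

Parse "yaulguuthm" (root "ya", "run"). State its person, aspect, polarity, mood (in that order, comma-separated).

Segment: ya-il-gu-ith-m.
person: -il/ut → 1st person.
aspect: -gu → progressive.
polarity: -ith → affirmative.
mood: -m → subjunctive.

1st person, progressive, affirmative, subjunctive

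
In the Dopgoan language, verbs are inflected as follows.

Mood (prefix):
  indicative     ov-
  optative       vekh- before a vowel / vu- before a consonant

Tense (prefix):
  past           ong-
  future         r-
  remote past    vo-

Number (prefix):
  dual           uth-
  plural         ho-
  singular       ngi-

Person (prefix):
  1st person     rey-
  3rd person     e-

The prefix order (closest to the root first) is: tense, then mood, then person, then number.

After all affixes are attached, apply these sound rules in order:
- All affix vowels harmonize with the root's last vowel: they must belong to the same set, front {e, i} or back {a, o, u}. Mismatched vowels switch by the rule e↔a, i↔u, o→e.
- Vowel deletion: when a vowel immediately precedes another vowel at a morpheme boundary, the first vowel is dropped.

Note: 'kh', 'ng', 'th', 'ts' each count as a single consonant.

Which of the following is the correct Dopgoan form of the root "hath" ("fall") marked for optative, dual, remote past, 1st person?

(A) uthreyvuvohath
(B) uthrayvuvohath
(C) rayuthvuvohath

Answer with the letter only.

Attach tense remote past vo- → vohath.
Attach mood optative vu- (before consonant 'v') → vuvohath.
Attach person 1st person rey- → reyvuvohath.
Attach number dual uth- → uthreyvuvohath.
Apply vowel harmony: uthreyvuvohath → uthrayvuvohath.
Vowel deletion: no change.
So the correct form is uthrayvuvohath, option (B).
(C) rayuthvuvohath is wrong: it has the affixes in the wrong order.
(A) uthreyvuvohath is wrong: it fails to apply the sound rule(s).

B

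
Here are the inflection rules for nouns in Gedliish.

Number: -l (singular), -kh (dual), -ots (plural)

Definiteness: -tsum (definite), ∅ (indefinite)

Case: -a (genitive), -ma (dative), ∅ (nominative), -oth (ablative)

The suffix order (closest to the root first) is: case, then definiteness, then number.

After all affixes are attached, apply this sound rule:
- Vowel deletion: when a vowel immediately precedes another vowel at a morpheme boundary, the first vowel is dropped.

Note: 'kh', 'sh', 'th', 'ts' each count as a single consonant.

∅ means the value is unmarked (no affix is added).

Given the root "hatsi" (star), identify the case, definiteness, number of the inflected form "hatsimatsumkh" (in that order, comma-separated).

dative, definite, dual

Segment: hatsi-ma-tsum-kh.
case: -ma → dative.
definiteness: -tsum → definite.
number: -kh → dual.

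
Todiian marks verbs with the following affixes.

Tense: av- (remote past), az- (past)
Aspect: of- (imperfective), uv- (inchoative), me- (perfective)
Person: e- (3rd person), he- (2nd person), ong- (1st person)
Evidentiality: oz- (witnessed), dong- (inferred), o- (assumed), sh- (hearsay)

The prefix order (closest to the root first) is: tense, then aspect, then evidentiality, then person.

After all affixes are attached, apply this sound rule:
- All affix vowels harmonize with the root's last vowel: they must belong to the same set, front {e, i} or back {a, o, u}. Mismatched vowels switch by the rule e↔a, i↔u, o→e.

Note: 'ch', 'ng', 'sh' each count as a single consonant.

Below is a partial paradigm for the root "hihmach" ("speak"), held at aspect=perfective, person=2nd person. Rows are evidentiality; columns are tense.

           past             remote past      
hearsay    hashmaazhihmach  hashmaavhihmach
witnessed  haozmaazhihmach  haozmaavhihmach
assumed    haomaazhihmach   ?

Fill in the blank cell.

haomaavhihmach

Attach tense remote past av- → avhihmach.
Attach aspect perfective me- → meavhihmach.
Attach evidentiality assumed o- → omeavhihmach.
Attach person 2nd person he- → heomeavhihmach.
Apply vowel harmony: heomeavhihmach → haomaavhihmach.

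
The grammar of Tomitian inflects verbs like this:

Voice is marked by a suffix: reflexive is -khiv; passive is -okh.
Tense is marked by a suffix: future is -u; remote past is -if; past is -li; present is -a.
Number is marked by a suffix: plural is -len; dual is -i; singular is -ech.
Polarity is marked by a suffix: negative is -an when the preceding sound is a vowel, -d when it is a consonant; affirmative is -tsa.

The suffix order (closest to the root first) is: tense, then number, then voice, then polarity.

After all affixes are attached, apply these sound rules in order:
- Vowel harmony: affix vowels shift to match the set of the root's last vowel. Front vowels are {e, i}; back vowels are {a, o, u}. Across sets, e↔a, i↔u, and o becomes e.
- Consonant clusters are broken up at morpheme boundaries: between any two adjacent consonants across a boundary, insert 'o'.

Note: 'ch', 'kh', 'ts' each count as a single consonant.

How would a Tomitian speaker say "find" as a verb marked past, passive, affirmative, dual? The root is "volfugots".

Attach tense past -li → volfugotsli.
Attach number dual -i → volfugotslii.
Attach voice passive -okh → volfugotsliiokh.
Attach polarity affirmative -tsa → volfugotsliiokhtsa.
Apply vowel harmony: volfugotsliiokhtsa → volfugotsluuokhtsa.
Apply epenthesis: volfugotsluuokhtsa → volfugotsoluuokhotsa.

volfugotsoluuokhotsa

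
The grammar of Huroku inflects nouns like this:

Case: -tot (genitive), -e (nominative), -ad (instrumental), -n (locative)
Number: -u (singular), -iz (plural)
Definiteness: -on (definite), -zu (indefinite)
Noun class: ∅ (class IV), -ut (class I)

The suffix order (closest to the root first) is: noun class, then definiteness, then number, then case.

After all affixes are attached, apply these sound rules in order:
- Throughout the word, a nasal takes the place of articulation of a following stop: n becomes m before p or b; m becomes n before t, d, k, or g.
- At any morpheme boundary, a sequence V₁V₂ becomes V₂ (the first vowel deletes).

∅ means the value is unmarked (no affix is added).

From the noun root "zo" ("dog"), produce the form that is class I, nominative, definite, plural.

zutonize

Attach noun class class I -ut → zout.
Attach definiteness definite -on → zouton.
Attach number plural -iz → zoutoniz.
Attach case nominative -e → zoutonize.
Nasal assimilation: no change.
Apply vowel deletion: zoutonize → zutonize.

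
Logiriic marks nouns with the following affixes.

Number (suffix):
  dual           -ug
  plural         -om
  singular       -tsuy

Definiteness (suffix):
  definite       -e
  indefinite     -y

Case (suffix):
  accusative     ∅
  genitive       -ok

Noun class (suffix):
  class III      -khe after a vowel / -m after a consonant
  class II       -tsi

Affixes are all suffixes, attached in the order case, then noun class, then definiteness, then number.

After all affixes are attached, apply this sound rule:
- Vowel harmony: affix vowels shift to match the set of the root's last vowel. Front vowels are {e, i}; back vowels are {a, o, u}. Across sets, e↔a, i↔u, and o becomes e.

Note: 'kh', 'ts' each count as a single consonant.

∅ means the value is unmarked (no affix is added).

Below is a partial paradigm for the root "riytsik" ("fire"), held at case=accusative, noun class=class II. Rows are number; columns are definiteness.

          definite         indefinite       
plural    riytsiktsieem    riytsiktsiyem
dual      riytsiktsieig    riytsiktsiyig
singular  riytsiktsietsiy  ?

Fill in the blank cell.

riytsiktsiytsiy

case = accusative: zero marking, form stays riytsik.
Attach noun class class II -tsi → riytsiktsi.
Attach definiteness indefinite -y → riytsiktsiy.
Attach number singular -tsuy → riytsiktsiytsuy.
Apply vowel harmony: riytsiktsiytsuy → riytsiktsiytsiy.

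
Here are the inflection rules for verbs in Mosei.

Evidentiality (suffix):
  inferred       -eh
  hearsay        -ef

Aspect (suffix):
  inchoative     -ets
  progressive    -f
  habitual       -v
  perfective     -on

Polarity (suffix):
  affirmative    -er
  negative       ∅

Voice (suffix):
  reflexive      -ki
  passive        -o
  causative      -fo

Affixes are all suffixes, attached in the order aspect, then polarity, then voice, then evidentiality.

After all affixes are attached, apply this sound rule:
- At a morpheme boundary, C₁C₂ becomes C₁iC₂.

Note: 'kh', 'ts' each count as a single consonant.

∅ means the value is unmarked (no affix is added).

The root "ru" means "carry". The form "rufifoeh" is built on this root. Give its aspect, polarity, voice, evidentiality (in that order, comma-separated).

progressive, negative, causative, inferred

Segment: ru-f-fo-eh.
aspect: -f → progressive.
polarity: ∅ → negative.
voice: -fo → causative.
evidentiality: -eh → inferred.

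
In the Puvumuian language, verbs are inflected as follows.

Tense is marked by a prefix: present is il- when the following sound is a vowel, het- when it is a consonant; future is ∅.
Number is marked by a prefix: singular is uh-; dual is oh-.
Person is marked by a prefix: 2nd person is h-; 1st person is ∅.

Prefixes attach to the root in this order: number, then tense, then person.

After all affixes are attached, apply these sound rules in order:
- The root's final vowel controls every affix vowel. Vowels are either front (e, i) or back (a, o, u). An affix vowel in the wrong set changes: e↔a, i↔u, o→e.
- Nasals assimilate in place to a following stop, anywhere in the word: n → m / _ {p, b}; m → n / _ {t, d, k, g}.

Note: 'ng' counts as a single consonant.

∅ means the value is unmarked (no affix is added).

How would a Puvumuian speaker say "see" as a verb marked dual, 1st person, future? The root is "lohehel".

Attach number dual oh- → ohlohehel.
tense = future: zero marking, form stays ohlohehel.
person = 1st person: zero marking, form stays ohlohehel.
Apply vowel harmony: ohlohehel → ehlohehel.
Nasal assimilation: no change.

ehlohehel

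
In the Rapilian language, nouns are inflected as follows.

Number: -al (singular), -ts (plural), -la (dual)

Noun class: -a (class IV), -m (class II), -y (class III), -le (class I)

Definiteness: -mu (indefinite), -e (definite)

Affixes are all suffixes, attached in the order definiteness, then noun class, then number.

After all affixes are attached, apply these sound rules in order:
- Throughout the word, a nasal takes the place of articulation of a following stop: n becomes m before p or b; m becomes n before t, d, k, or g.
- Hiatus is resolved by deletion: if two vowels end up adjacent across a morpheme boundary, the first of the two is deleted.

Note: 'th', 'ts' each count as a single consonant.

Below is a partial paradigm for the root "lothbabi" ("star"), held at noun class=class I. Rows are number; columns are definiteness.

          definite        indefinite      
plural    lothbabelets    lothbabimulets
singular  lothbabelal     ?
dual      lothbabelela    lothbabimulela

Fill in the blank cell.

lothbabimulal

Attach definiteness indefinite -mu → lothbabimu.
Attach noun class class I -le → lothbabimule.
Attach number singular -al → lothbabimuleal.
Nasal assimilation: no change.
Apply vowel deletion: lothbabimuleal → lothbabimulal.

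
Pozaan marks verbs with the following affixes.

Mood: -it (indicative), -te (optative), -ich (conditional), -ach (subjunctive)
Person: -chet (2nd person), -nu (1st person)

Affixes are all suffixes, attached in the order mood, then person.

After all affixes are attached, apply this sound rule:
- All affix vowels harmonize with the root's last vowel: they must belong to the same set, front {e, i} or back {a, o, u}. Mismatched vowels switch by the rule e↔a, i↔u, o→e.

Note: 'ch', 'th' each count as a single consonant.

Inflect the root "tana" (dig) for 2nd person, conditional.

tanauchchat

Attach mood conditional -ich → tanaich.
Attach person 2nd person -chet → tanaichchet.
Apply vowel harmony: tanaichchet → tanauchchat.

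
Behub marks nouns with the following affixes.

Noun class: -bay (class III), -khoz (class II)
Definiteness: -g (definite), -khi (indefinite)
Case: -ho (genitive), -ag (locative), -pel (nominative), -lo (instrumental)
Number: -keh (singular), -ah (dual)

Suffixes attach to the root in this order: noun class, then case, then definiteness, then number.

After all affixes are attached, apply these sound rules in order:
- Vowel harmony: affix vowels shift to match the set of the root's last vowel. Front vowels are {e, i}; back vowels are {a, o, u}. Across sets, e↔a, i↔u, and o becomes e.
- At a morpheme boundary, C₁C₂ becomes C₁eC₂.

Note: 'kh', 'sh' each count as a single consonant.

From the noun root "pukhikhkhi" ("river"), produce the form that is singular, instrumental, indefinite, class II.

Attach noun class class II -khoz → pukhikhkhikhoz.
Attach case instrumental -lo → pukhikhkhikhozlo.
Attach definiteness indefinite -khi → pukhikhkhikhozlokhi.
Attach number singular -keh → pukhikhkhikhozlokhikeh.
Apply vowel harmony: pukhikhkhikhozlokhikeh → pukhikhkhikhezlekhikeh.
Apply epenthesis: pukhikhkhikhezlekhikeh → pukhikhkhikhezelekhikeh.

pukhikhkhikhezelekhikeh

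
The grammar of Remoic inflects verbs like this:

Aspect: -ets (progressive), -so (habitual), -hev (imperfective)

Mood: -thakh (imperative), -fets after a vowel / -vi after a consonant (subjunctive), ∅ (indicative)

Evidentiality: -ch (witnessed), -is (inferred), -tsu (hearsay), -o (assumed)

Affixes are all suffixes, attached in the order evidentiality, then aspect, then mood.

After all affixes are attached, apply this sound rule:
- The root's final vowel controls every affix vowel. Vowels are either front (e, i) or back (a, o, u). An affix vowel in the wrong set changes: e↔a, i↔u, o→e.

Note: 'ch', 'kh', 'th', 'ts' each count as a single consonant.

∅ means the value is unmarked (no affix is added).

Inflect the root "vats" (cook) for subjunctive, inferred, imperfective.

vatsushavvu

Attach evidentiality inferred -is → vatsis.
Attach aspect imperfective -hev → vatsishev.
Attach mood subjunctive -vi (after consonant 'v') → vatsishevvi.
Apply vowel harmony: vatsishevvi → vatsushavvu.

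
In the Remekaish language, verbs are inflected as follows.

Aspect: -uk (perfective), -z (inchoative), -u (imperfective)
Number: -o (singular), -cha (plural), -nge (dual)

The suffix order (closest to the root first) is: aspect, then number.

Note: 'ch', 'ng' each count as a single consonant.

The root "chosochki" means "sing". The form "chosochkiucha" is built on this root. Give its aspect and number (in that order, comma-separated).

Segment: chosochki-u-cha.
aspect: -u → imperfective.
number: -cha → plural.

imperfective, plural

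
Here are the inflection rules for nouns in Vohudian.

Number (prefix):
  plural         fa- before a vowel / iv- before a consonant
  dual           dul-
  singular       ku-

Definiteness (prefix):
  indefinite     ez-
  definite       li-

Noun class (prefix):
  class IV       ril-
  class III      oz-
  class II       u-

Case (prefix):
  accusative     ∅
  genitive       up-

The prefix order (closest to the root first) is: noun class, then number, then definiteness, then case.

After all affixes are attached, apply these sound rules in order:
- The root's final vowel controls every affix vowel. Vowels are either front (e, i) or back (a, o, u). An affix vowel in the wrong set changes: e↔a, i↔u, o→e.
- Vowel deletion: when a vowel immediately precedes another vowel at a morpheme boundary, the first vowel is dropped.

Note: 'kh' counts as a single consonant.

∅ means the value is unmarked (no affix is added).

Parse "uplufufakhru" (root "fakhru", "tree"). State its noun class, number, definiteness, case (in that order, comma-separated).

Segment: up-li-fa-u-fakhru.
noun class: u- → class II.
number: fa/iv- → plural.
definiteness: li- → definite.
case: up- → genitive.

class II, plural, definite, genitive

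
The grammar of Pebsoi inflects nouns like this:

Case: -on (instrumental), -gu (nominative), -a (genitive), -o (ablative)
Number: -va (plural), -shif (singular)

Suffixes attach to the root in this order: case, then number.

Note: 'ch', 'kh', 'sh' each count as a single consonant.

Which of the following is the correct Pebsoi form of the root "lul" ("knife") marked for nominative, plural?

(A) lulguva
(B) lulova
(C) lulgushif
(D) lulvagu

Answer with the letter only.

A

Attach case nominative -gu → lulgu.
Attach number plural -va → lulguva.
So the correct form is lulguva, option (A).
(C) lulgushif is wrong: it uses singular instead of plural for number.
(D) lulvagu is wrong: it has the affixes in the wrong order.
(B) lulova is wrong: it uses ablative instead of nominative for case.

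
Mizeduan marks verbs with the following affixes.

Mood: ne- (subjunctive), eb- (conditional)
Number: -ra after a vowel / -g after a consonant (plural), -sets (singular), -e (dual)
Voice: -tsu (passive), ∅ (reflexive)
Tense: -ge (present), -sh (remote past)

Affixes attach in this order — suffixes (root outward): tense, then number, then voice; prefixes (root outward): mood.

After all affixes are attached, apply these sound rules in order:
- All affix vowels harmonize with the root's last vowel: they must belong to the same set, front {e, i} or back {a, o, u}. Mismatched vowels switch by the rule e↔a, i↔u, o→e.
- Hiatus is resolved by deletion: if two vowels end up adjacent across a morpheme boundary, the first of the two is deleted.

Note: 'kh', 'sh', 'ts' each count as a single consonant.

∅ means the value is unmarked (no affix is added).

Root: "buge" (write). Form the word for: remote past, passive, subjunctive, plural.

nebugeshgtsi

Attach tense remote past -sh → bugesh.
Attach number plural -g (after consonant 'sh') → bugeshg.
Attach voice passive -tsu → bugeshgtsu.
Attach mood subjunctive ne- → nebugeshgtsu.
Apply vowel harmony: nebugeshgtsu → nebugeshgtsi.
Vowel deletion: no change.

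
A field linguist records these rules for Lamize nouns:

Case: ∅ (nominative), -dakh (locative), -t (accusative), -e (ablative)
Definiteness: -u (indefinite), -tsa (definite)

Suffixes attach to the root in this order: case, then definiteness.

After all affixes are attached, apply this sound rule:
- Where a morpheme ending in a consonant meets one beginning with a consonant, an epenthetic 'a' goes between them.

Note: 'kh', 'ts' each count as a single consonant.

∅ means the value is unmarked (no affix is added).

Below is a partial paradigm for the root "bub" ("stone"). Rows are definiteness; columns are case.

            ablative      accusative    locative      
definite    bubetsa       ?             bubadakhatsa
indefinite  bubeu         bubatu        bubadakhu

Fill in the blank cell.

Attach case accusative -t → bubt.
Attach definiteness definite -tsa → bubttsa.
Apply epenthesis: bubttsa → bubatatsa.

bubatatsa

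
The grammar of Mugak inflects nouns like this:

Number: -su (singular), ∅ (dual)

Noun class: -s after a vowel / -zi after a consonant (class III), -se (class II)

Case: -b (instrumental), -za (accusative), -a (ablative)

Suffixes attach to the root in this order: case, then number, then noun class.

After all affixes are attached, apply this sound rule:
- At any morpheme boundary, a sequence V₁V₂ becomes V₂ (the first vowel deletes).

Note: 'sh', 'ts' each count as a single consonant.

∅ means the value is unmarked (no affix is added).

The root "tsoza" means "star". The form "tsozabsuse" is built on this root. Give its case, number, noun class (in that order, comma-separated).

instrumental, singular, class II

Segment: tsoza-b-su-se.
case: -b → instrumental.
number: -su → singular.
noun class: -se → class II.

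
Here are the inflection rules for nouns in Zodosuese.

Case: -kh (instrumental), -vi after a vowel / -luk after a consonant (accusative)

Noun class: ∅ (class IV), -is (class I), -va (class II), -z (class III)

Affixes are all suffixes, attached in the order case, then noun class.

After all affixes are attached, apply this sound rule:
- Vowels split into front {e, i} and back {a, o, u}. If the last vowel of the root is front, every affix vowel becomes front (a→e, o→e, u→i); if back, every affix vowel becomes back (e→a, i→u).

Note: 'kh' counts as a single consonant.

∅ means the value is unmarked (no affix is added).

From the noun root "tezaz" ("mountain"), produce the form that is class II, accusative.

tezazlukva

Attach case accusative -luk (after consonant 'z') → tezazluk.
Attach noun class class II -va → tezazlukva.
Vowel harmony: no change.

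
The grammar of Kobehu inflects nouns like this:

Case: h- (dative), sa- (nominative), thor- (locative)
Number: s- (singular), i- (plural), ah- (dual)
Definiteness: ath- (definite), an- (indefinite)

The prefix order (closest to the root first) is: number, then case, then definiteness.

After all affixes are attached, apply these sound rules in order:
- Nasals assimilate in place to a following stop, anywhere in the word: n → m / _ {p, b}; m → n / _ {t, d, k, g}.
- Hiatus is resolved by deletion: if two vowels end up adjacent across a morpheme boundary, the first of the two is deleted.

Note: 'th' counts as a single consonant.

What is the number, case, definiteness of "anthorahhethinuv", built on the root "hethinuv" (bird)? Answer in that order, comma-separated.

dual, locative, indefinite

Segment: an-thor-ah-hethinuv.
number: ah- → dual.
case: thor- → locative.
definiteness: an- → indefinite.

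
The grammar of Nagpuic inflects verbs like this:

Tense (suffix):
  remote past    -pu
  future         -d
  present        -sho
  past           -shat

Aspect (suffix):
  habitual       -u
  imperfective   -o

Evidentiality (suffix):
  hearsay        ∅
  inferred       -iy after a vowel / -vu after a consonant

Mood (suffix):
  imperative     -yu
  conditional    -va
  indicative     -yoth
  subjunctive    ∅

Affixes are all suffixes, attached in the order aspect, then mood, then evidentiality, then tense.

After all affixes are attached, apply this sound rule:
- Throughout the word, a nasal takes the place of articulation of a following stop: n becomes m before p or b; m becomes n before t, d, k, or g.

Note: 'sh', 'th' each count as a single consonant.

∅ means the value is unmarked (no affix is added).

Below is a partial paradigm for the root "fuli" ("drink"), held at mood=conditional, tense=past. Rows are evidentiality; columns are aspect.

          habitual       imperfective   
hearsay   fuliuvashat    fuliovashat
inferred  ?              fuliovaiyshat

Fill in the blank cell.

Attach aspect habitual -u → fuliu.
Attach mood conditional -va → fuliuva.
Attach evidentiality inferred -iy (after vowel 'a') → fuliuvaiy.
Attach tense past -shat → fuliuvaiyshat.
Nasal assimilation: no change.

fuliuvaiyshat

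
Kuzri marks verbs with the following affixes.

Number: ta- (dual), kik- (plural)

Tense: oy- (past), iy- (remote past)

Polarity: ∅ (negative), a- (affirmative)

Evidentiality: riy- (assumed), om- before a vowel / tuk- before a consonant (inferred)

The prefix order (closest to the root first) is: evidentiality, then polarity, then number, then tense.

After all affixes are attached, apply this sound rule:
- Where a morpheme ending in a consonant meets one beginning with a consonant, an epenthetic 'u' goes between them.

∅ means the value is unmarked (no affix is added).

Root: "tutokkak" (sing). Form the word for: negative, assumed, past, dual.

Attach evidentiality assumed riy- → riytutokkak.
polarity = negative: zero marking, form stays riytutokkak.
Attach number dual ta- → tariytutokkak.
Attach tense past oy- → oytariytutokkak.
Apply epenthesis: oytariytutokkak → oyutariyututokkak.

oyutariyututokkak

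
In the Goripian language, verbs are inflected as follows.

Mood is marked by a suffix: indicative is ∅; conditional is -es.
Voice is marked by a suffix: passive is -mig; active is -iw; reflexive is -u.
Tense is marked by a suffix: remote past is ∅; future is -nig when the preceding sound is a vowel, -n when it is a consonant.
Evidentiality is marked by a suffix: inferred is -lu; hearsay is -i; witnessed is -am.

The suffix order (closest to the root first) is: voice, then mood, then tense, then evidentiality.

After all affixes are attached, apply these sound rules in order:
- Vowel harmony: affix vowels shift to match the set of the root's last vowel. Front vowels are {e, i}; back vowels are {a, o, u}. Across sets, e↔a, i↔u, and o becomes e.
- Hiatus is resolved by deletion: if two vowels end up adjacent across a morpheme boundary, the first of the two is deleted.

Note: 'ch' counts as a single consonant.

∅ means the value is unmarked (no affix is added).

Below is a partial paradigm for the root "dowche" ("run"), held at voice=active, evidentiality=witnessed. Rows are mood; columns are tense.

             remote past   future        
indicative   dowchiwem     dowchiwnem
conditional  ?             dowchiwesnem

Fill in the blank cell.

dowchiwesem

Attach voice active -iw → dowcheiw.
Attach mood conditional -es → dowcheiwes.
tense = remote past: zero marking, form stays dowcheiwes.
Attach evidentiality witnessed -am → dowcheiwesam.
Apply vowel harmony: dowcheiwesam → dowcheiwesem.
Apply vowel deletion: dowcheiwesem → dowchiwesem.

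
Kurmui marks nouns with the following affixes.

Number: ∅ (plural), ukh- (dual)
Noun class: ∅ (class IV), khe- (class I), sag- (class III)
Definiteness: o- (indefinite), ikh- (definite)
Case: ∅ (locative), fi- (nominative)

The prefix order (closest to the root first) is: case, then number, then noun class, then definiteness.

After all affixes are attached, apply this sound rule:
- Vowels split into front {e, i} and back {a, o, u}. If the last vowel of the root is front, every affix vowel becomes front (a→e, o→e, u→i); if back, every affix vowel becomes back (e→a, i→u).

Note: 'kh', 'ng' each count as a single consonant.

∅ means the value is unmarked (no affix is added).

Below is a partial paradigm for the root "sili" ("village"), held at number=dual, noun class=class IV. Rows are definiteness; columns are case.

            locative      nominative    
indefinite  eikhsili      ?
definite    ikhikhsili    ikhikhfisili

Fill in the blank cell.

eikhfisili

Attach case nominative fi- → fisili.
Attach number dual ukh- → ukhfisili.
noun class = class IV: zero marking, form stays ukhfisili.
Attach definiteness indefinite o- → oukhfisili.
Apply vowel harmony: oukhfisili → eikhfisili.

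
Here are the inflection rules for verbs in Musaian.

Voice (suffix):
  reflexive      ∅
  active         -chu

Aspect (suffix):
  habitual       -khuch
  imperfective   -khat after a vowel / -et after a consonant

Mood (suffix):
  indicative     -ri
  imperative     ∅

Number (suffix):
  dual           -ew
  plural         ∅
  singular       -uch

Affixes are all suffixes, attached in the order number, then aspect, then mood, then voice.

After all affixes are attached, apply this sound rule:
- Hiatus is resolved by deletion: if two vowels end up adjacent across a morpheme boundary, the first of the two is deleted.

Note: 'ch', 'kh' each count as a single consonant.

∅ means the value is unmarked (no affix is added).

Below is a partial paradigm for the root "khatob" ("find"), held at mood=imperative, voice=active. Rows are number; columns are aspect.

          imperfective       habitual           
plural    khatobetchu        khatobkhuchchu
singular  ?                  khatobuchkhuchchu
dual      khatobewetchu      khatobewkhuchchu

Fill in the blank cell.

Attach number singular -uch → khatobuch.
Attach aspect imperfective -et (after consonant 'ch') → khatobuchet.
mood = imperative: zero marking, form stays khatobuchet.
Attach voice active -chu → khatobuchetchu.
Vowel deletion: no change.

khatobuchetchu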